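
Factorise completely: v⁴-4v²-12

(v²+2)(v²-6)

Substitute u = v² to get a quadratic in u, then factor.
v²+2 is irreducible over ℤ (always positive, so no real roots).
v²-6 is irreducible over ℤ (6 is not a perfect square).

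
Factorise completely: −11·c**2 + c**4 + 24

(c**2 − 3)·(c**2 − 8)

Substitute u = c**2 to get a quadratic in u, then factor.
c**2 − 8 is irreducible over ℤ (8 is not a perfect square).
c**2 − 3 is irreducible over ℤ (3 is not a perfect square).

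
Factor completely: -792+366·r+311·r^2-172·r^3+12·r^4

Testing divisors of the constant over divisors of the leading coefficient, r = 2 is a root, so (r-2) divides it; the quotient is 12·r^3-148·r^2+15·r+396.
Next, r = 12 is a root, so (r-12) divides it; the quotient is 12·r^2-4·r-33.
The remaining quadratic factors as (2·r+3)(6·r-11).

(2·r+3)·(6·r-11)·(r-12)·(r-2)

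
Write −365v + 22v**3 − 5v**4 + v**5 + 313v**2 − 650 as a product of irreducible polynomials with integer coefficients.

By the rational root theorem, v = −5 is a root, so (v + 5) is a factor; dividing leaves v**4 − 10v**3 + 72v**2 − 47v − 130.
Then v = −1 is a root, so (v + 1) divides it; the quotient is v**3 − 11v**2 + 83v − 130.
Next, v = 2 is a root, so (v − 2) is a factor; dividing leaves v**2 − 9v + 65.
The quadratic v**2 − 9v + 65 has discriminant −179 < 0 and is irreducible over ℤ.

(v + 1)(v + 5)(v − 2)(v**2 − 9v + 65)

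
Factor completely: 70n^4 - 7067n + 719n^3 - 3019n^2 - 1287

(2n - 9)(5n + 1)(7n + 11)(n + 13)

By the rational root theorem, n = -13 is a root, so (n + 13) is a factor; dividing leaves 70n^3 - 191n^2 - 536n - 99.
Next, n = -11/7 is a root, so (7n + 11) is a factor; dividing leaves 10n^2 - 43n - 9.
The remaining quadratic factors as (2n - 9)(5n + 1).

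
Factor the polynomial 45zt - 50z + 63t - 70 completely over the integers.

(5z + 7)(9t - 10)

Group as (45zt - 50z) + (63t - 70) = 5z(9t - 10) + 7(9t - 10).
Both groups share the factor (9t - 10).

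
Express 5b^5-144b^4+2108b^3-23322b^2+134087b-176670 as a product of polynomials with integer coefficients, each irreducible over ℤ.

Among the possible rational roots, b = 10 is a root, giving the factor (b-10) and quotient 5b^4-94b^3+1168b^2-11642b+17667.
Then b = 13 is a root, so (b-13) is a factor; dividing leaves 5b^3-29b^2+791b-1359.
Next, b = 9/5 is a root, so (5b-9) divides it; the quotient is b^2-4b+151.
The quadratic b^2-4b+151 has discriminant -588 < 0 and is irreducible over ℤ.

(5b-9)(b-10)(b-13)(b^2-4b+151)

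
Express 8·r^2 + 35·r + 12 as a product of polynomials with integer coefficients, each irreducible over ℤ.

(8·r + 3)·(r + 4)

Need a pair with product 8·12 = 96 and sum 35: that's 32 and 3.
Split the middle term: 8·r^2 + 32·r + 3·r + 12 = 8·r·(r + 4) + 3·(r + 4).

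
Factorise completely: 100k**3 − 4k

4k(5k + 1)(5k − 1)

Pull out the common factor 4k; 25k**2 − 1 is a difference of squares.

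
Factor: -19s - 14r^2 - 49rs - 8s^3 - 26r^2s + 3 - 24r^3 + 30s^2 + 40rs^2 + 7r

-(2r + 4s - 1)(3r - 2s + 1)(4r - s + 3)

Group: 2r(-12r^2 + 11rs - 13r - 2s^2 + 7s - 3) + (4s - 1)(-12r^2 + 11rs - 13r - 2s^2 + 7s - 3); both groups contain (-12r^2 + 11rs - 13r - 2s^2 + 7s - 3), so (2r + 4s - 1) is a factor with cofactor -12r^2 + 11rs - 13r - 2s^2 + 7s - 3.
The cofactor groups again: -12r^2 + 11rs - 13r - 2s^2 + 7s - 3 = -4r(3r - 2s + 1) + (s - 3)(3r - 2s + 1); both groups contain (3r - 2s + 1), giving -(4r - s + 3)(3r - 2s + 1).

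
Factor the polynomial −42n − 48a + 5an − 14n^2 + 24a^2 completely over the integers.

Group: 8a(3a − 2n − 6) + 7n(3a − 2n − 6); both groups contain (3a − 2n − 6).

(3a − 2n − 6)(8a + 7n)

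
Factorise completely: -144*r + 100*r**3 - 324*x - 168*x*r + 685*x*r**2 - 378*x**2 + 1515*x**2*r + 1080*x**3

Group: 15*x*(72*x**2 + 77*x*r - 54*x + 20*r**2 - 24*r) + (5*r + 6)*(72*x**2 + 77*x*r - 54*x + 20*r**2 - 24*r); both groups contain (72*x**2 + 77*x*r - 54*x + 20*r**2 - 24*r), so (15*x + 5*r + 6) is a factor with cofactor 72*x**2 + 77*x*r - 54*x + 20*r**2 - 24*r.
The cofactor groups again: 72*x**2 + 77*x*r - 54*x + 20*r**2 - 24*r = 8*x*(9*x + 4*r) + (5*r - 6)*(9*x + 4*r); both groups contain (9*x + 4*r), giving (8*x + 5*r - 6)*(9*x + 4*r).

(9*x + 4*r)*(15*x + 5*r + 6)*(8*x + 5*r - 6)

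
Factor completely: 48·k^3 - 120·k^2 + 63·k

Pull out the common factor 3·k, then factor the remaining trinomial.

3·k·(4·k - 3)·(4·k - 7)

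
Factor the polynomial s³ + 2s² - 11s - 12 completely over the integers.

(s + 1)(s + 4)(s - 3)

By the rational root theorem, s = -1 is a root, so (s + 1) is a factor; dividing leaves s² + s - 12.
The remaining quadratic factors as (s - 3)(s + 4).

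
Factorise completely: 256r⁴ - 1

(4r + 1)(4r - 1)(16r² + 1)

(4r)⁴ − (1)⁴ = ((4r)² − (1)²)((4r)² + (1)²); the first factor splits again, the second (16r² + 1) is irreducible.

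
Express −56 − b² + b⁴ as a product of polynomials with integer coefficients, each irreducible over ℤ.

Substitute u = b² to get a quadratic in u, then factor.
b² − 8 is irreducible over ℤ (8 is not a perfect square).
b² + 7 is irreducible over ℤ (always positive, so no real roots).

(b² + 7)(b² − 8)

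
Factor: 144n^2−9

Every term has a factor of 9. Then 16n^2−1 = (4n)² − (1)².

9(4n+1)(4n−1)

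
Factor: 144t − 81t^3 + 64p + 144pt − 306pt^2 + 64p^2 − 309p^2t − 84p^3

−(3p + 3t − 4)(4p + 9t)(7p + 3t + 4)

Group: 4p(−21p^2 − 30pt + 16p − 9t^2 + 16) + 9t(−21p^2 − 30pt + 16p − 9t^2 + 16); both groups contain (−21p^2 − 30pt + 16p − 9t^2 + 16), so (4p + 9t) is a factor with cofactor −21p^2 − 30pt + 16p − 9t^2 + 16.
The cofactor groups again: −21p^2 − 30pt + 16p − 9t^2 + 16 = −7p(3p + 3t − 4) + (−3t − 4)(3p + 3t − 4); both groups contain (3p + 3t − 4), giving −(7p + 3t + 4)(3p + 3t − 4).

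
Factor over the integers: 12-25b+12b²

(3b-4)(4b-3)

Need a pair with product 12·12 = 144 and sum -25: that's -9 and -16.
Split the middle term: 12b²-9b - 16b+12 = 3b(4b-3) - 4(4b-3).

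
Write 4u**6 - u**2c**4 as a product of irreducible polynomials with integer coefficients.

u**2(2u**2 - c**2)(2u**2 + c**2)

Every term has a factor of u**2; factoring it out leaves 4u**4 - c**4.
Recognize a difference of squares with the parts 2u**2 and c**2.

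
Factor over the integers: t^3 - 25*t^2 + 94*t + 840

Testing divisors of the constant over divisors of the leading coefficient, t = 14 is a root, so (t - 14) is a factor; dividing leaves t^2 - 11*t - 60.
The remaining quadratic factors as (t + 4)(t - 15).

(t + 4)*(t - 14)*(t - 15)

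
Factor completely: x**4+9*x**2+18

Substitute u = x**2 to get a quadratic in u, then factor.
x**2+3 is irreducible over ℤ (always positive, so no real roots).
x**2+6 is irreducible over ℤ (always positive, so no real roots).

(x**2+3)*(x**2+6)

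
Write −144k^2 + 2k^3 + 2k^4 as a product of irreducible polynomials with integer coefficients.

2k^2(k + 9)(k − 8)

Pull out the common factor 2k^2, then factor the remaining trinomial.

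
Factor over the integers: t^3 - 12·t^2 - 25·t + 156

(t + 4)·(t - 13)·(t - 3)

Testing divisors of the constant over divisors of the leading coefficient, t = 13 is a root, so (t - 13) divides it; the quotient is t^2 + t - 12.
The remaining quadratic factors as (t + 4)(t - 3).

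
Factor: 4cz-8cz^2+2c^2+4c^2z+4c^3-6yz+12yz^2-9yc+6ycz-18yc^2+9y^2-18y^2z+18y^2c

Group: 3y(6yc-6yz+3y-2c^2-2cz-c+4z^2-2z) - 2c(6yc-6yz+3y-2c^2-2cz-c+4z^2-2z); both groups contain (6yc-6yz+3y-2c^2-2cz-c+4z^2-2z), so (3y-2c) is a factor with cofactor 6yc-6yz+3y-2c^2-2cz-c+4z^2-2z.
The cofactor groups again: 6yc-6yz+3y-2c^2-2cz-c+4z^2-2z = 3y(2c-2z+1) + (-c-2z)(2c-2z+1); both groups contain (2c-2z+1), giving (3y-c-2z)(2c-2z+1).

(3y-2c)(3y-c-2z)(2c-2z+1)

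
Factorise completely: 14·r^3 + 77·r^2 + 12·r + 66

Group as (14·r^3 + 12·r) + (77·r^2 + 66) = 2·r·(7·r^2 + 6) + 11·(7·r^2 + 6).
Both groups share the factor (7·r^2 + 6).

(2·r + 11)·(7·r^2 + 6)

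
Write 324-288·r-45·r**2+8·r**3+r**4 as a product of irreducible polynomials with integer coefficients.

(r+6)·(r+9)·(r-1)·(r-6)

Among the possible rational roots, r = -6 is a root, giving the factor (r+6) and quotient r**3+2·r**2-57·r+54.
Then r = 1 is a root, so (r-1) divides it; the quotient is r**2+3·r-54.
The remaining quadratic factors as (r-6)(r+9).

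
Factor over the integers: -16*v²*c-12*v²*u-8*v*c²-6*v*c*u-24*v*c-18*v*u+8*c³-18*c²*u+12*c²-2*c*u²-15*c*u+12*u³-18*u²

-(2*v-c+2*u)*(2*v+2*c-2*u+3)*(4*c+3*u)

Group: 4*c*(-4*v²-2*v*c-6*v+2*c²-6*c*u+3*c+4*u²-6*u) + 3*u*(-4*v²-2*v*c-6*v+2*c²-6*c*u+3*c+4*u²-6*u); both groups contain (-4*v²-2*v*c-6*v+2*c²-6*c*u+3*c+4*u²-6*u), so (4*c+3*u) is a factor with cofactor -4*v²-2*v*c-6*v+2*c²-6*c*u+3*c+4*u²-6*u.
The cofactor groups again: -4*v²-2*v*c-6*v+2*c²-6*c*u+3*c+4*u²-6*u = -2*v*(2*v-c+2*u) + (-2*c+2*u-3)*(2*v-c+2*u); both groups contain (2*v-c+2*u), giving -(2*v+2*c-2*u+3)*(2*v-c+2*u).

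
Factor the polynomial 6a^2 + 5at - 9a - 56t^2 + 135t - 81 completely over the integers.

(2a + 7t - 9)(3a - 8t + 9)

Group: 3a(2a + 7t - 9) + (-8t + 9)(2a + 7t - 9); both groups contain (2a + 7t - 9).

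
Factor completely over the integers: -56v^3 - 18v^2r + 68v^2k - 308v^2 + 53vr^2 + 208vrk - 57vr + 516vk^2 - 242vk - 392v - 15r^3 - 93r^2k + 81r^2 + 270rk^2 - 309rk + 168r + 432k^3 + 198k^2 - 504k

Group: 7v(-8v^2 - 6vr + 20vk - 44v + 5r^2 + 46rk - 27r + 48k^2 + 22k - 56) + (-3r + 9k)(-8v^2 - 6vr + 20vk - 44v + 5r^2 + 46rk - 27r + 48k^2 + 22k - 56); both groups contain (-8v^2 - 6vr + 20vk - 44v + 5r^2 + 46rk - 27r + 48k^2 + 22k - 56), so (7v - 3r + 9k) is a factor with cofactor -8v^2 - 6vr + 20vk - 44v + 5r^2 + 46rk - 27r + 48k^2 + 22k - 56.
The cofactor groups again: -8v^2 - 6vr + 20vk - 44v + 5r^2 + 46rk - 27r + 48k^2 + 22k - 56 = -2v(4v + 5r + 6k + 8) + (r + 8k - 7)(4v + 5r + 6k + 8); both groups contain (4v + 5r + 6k + 8), giving -(2v - r - 8k + 7)(4v + 5r + 6k + 8).

-(2v - r - 8k + 7)(4v + 5r + 6k + 8)(7v - 3r + 9k)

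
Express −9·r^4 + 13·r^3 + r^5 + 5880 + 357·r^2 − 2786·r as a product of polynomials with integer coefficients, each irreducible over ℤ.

(r + 7)·(r − 4)·(r − 5)·(r^2 − 7·r + 42)

Trying the rational-root candidates, r = −7 is a root, giving the factor (r + 7) and quotient r^4 − 16·r^3 + 125·r^2 − 518·r + 840.
Then r = 5 is a root, giving the factor (r − 5) and quotient r^3 − 11·r^2 + 70·r − 168.
Continuing, r = 4 is a root, so (r − 4) divides it; the quotient is r^2 − 7·r + 42.
The quadratic r^2 − 7·r + 42 has discriminant −119 < 0 and is irreducible over ℤ.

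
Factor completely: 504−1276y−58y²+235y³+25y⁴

(5y+14)(5y−2)(y+9)(y−2)

Testing divisors of the constant over divisors of the leading coefficient, y = −14/5 is a root, giving the factor (5y+14) and quotient 5y³+33y²−104y+36.
Continuing, y = 2/5 is a root, so (5y−2) is a factor; dividing leaves y²+7y−18.
The remaining quadratic factors as (y+9)(y−2).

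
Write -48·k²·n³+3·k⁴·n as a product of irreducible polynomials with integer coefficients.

Every term has a factor of 3·k²·n. Then k²-16·n² = (k)² − (4·n)².

3·k²·n·(k+4·n)·(k-4·n)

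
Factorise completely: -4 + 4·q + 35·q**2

Need a pair with product 35·(-4) = -140 and sum 4: that's -10 and 14.
Split the middle term: 35·q**2 - 10·q + 14·q - 4 = 5·q·(7·q - 2) + 2·(7·q - 2).

(5·q + 2)·(7·q - 2)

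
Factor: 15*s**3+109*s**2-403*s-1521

(3*s-13)*(5*s+13)*(s+9)

Among the possible rational roots, s = -13/5 is a root, so (5*s+13) is a factor; dividing leaves 3*s**2+14*s-117.
The remaining quadratic factors as (s+9)(3*s-13).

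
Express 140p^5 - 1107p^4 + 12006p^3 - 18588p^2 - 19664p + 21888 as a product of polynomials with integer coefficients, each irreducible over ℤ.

(4p - 9)(5p - 4)(7p + 8)(p^2 - 6p + 76)

By the rational root theorem, p = 9/4 is a root, so (4p - 9) divides it; the quotient is 35p^4 - 198p^3 + 2556p^2 + 1104p - 2432.
Continuing, p = -8/7 is a root, giving the factor (7p + 8) and quotient 5p^3 - 34p^2 + 404p - 304.
Continuing, p = 4/5 is a root, giving the factor (5p - 4) and quotient p^2 - 6p + 76.
The quadratic p^2 - 6p + 76 has discriminant -268 < 0 and is irreducible over ℤ.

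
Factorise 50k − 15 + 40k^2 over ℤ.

5(2k + 3)(4k − 1)

Pull out the common factor 5, then factor the remaining trinomial.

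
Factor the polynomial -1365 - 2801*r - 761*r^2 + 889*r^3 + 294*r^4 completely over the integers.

Testing divisors of the constant over divisors of the leading coefficient, r = -3 is a root, so (r + 3) divides it; the quotient is 294*r^3 + 7*r^2 - 782*r - 455.
Continuing, r = 13/7 is a root, so (7*r - 13) divides it; the quotient is 42*r^2 + 79*r + 35.
The remaining quadratic factors as (6*r + 7)(7*r + 5).

(6*r + 7)*(7*r + 5)*(7*r - 13)*(r + 3)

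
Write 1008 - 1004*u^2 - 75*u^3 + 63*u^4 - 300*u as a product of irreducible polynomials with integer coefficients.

Among the possible rational roots, u = 14/3 is a root, so (3*u - 14) divides it; the quotient is 21*u^3 + 73*u^2 + 6*u - 72.
Continuing, u = -4/3 is a root, so (3*u + 4) divides it; the quotient is 7*u^2 + 15*u - 18.
The remaining quadratic factors as (7*u - 6)(u + 3).

(3*u + 4)*(3*u - 14)*(7*u - 6)*(u + 3)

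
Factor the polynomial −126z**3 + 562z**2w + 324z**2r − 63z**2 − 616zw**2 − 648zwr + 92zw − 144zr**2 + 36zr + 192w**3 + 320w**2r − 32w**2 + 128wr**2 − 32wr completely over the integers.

Group: 2z(−63z**2 + 92zw + 36zr − 32w**2 − 32wr) + (−6w − 4r + 1)(−63z**2 + 92zw + 36zr − 32w**2 − 32wr); both groups contain (−63z**2 + 92zw + 36zr − 32w**2 − 32wr), so (2z − 6w − 4r + 1) is a factor with cofactor −63z**2 + 92zw + 36zr − 32w**2 − 32wr.
The cofactor groups again: −63z**2 + 92zw + 36zr − 32w**2 − 32wr = −9z(7z − 4w − 4r) + 8w(7z − 4w − 4r); both groups contain (7z − 4w − 4r), giving −(9z − 8w)(7z − 4w − 4r).

−(7z − 4w − 4r)(2z − 6w − 4r + 1)(9z − 8w)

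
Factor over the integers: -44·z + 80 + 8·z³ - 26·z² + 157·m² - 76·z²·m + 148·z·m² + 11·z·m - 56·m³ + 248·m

(z - 7·m - 4)·(4·z - 8·m - 5)·(2·z - m + 4)

Group: 4·z·(2·z² - 15·z·m - 4·z + 7·m² - 24·m - 16) + (-8·m - 5)·(2·z² - 15·z·m - 4·z + 7·m² - 24·m - 16); both groups contain (2·z² - 15·z·m - 4·z + 7·m² - 24·m - 16), so (4·z - 8·m - 5) is a factor with cofactor 2·z² - 15·z·m - 4·z + 7·m² - 24·m - 16.
The cofactor groups again: 2·z² - 15·z·m - 4·z + 7·m² - 24·m - 16 = z·(2·z - m + 4) + (-7·m - 4)·(2·z - m + 4); both groups contain (2·z - m + 4), giving (z - 7·m - 4)·(2·z - m + 4).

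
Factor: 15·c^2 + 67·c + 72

Need a pair with product 15·72 = 1080 and sum 67: that's 40 and 27.
Split the middle term: 15·c^2 + 40·c + 27·c + 72 = 5·c·(3·c + 8) + 9·(3·c + 8).

(3·c + 8)·(5·c + 9)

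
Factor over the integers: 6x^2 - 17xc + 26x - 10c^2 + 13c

Group: 3x(2x + c) + (-10c + 13)(2x + c); both groups contain (2x + c).

(3x - 10c + 13)(2x + c)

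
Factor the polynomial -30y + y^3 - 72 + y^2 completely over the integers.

Testing divisors of the constant over divisors of the leading coefficient, y = 6 is a root, giving the factor (y - 6) and quotient y^2 + 7y + 12.
The remaining quadratic factors as (y + 3)(y + 4).

(y + 3)(y + 4)(y - 6)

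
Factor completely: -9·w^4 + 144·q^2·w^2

9·w^2·(4·q + w)·(4·q - w)

Factor out 9·w^2, leaving 16·q^2 - w^2, which is a difference of two squares.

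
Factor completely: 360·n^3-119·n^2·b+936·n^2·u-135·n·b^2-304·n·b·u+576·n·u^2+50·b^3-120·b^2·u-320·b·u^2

(5·n-2·b+8·u)·(9·n-5·b)·(8·n+5·b+8·u)

Group: 8·n·(45·n^2-43·n·b+72·n·u+10·b^2-40·b·u) + (5·b+8·u)·(45·n^2-43·n·b+72·n·u+10·b^2-40·b·u); both groups contain (45·n^2-43·n·b+72·n·u+10·b^2-40·b·u), so (8·n+5·b+8·u) is a factor with cofactor 45·n^2-43·n·b+72·n·u+10·b^2-40·b·u.
The cofactor groups again: 45·n^2-43·n·b+72·n·u+10·b^2-40·b·u = 9·n·(5·n-2·b+8·u) - 5·b·(5·n-2·b+8·u); both groups contain (5·n-2·b+8·u), giving (9·n-5·b)·(5·n-2·b+8·u).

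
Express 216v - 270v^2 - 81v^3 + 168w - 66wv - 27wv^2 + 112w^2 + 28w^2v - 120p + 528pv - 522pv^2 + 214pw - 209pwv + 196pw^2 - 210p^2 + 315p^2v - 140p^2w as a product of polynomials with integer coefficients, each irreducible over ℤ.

Group: 4w(-35p^2 + 49pw + 58pv - 20p + 7wv + 28w + 9v^2 + 36v) + (-9v + 6)(-35p^2 + 49pw + 58pv - 20p + 7wv + 28w + 9v^2 + 36v); both groups contain (-35p^2 + 49pw + 58pv - 20p + 7wv + 28w + 9v^2 + 36v), so (4w - 9v + 6) is a factor with cofactor -35p^2 + 49pw + 58pv - 20p + 7wv + 28w + 9v^2 + 36v.
The cofactor groups again: -35p^2 + 49pw + 58pv - 20p + 7wv + 28w + 9v^2 + 36v = -5p(7p + v + 4) + (7w + 9v)(7p + v + 4); both groups contain (7p + v + 4), giving -(5p - 7w - 9v)(7p + v + 4).

-(4w - 9v + 6)(5p - 7w - 9v)(7p + v + 4)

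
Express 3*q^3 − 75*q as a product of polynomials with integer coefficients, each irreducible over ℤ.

Every term has a factor of 3*q. Then q^2 − 25 = (q)² − (5)².

3*q*(q + 5)*(q − 5)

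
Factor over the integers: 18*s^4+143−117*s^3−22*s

Group as (18*s^4−22*s) + (−117*s^3+143) = 2*s*(9*s^3−11) − 13*(9*s^3−11).
Both groups share the factor (9*s^3−11).

(2*s−13)*(9*s^3−11)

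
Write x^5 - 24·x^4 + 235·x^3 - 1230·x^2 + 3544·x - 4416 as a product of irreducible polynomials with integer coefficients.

Testing divisors of the constant over divisors of the leading coefficient, x = 4 is a root, so (x - 4) divides it; the quotient is x^4 - 20·x^3 + 155·x^2 - 610·x + 1104.
Continuing, x = 6 is a root, so (x - 6) is a factor; dividing leaves x^3 - 14·x^2 + 71·x - 184.
Then x = 8 is a root, giving the factor (x - 8) and quotient x^2 - 6·x + 23.
The quadratic x^2 - 6·x + 23 has discriminant -56 < 0 and is irreducible over ℤ.

(x - 4)·(x - 6)·(x - 8)·(x^2 - 6·x + 23)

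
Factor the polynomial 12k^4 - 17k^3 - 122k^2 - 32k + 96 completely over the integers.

By the rational root theorem, k = 4 is a root, so (k - 4) is a factor; dividing leaves 12k^3 + 31k^2 + 2k - 24.
Next, k = 3/4 is a root, giving the factor (4k - 3) and quotient 3k^2 + 10k + 8.
The remaining quadratic factors as (k + 2)(3k + 4).

(3k + 4)(4k - 3)(k + 2)(k - 4)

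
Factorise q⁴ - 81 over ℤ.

(q)⁴ − (3)⁴ = ((q)² − (3)²)((q)² + (3)²); the first factor splits again, the second (q² + 9) is irreducible.

(q + 3)(q - 3)(q² + 9)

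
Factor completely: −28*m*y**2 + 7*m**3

7*m*(m + 2*y)*(m − 2*y)

Pull out the common factor 7*m; m**2 − 4*y**2 is a difference of squares.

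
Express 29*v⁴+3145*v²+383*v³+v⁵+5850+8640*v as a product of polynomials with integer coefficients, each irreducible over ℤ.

Trying the rational-root candidates, v = −3 is a root, so (v+3) is a factor; dividing leaves v⁴+26*v³+305*v²+2230*v+1950.
Then v = −1 is a root, so (v+1) divides it; the quotient is v³+25*v²+280*v+1950.
Continuing, v = −15 is a root, so (v+15) is a factor; dividing leaves v²+10*v+130.
The quadratic v²+10*v+130 has discriminant −420 < 0 and is irreducible over ℤ.

(v+1)*(v+15)*(v+3)*(v²+10*v+130)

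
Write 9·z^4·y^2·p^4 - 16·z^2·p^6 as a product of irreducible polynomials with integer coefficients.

p^4·z^2·(3·z·y - 4·p)·(3·z·y + 4·p)

Every term has a factor of z^2·p^4; factoring it out leaves 9·z^2·y^2 - 16·p^2.
Recognize a difference of squares with the parts 3·z·y and 4·p.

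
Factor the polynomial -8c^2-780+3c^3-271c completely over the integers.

(3c+13)(c+5)(c-12)

By the rational root theorem, c = -13/3 is a root, so (3c+13) divides it; the quotient is c^2-7c-60.
The remaining quadratic factors as (c-12)(c+5).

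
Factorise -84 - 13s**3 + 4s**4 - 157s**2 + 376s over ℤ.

(4s - 1)(s + 6)(s - 2)(s - 7)

Testing divisors of the constant over divisors of the leading coefficient, s = 1/4 is a root, so (4s - 1) is a factor; dividing leaves s**3 - 3s**2 - 40s + 84.
Then s = -6 is a root, so (s + 6) divides it; the quotient is s**2 - 9s + 14.
The remaining quadratic factors as (s - 2)(s - 7).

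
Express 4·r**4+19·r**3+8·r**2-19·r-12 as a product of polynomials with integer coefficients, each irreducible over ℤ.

By the rational root theorem, r = 1 is a root, giving the factor (r-1) and quotient 4·r**3+23·r**2+31·r+12.
Next, r = -4 is a root, so (r+4) is a factor; dividing leaves 4·r**2+7·r+3.
The remaining quadratic factors as (r+1)(4·r+3).

(4·r+3)·(r+1)·(r+4)·(r-1)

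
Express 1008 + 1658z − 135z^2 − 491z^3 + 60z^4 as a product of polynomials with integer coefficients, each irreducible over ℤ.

By the rational root theorem, z = −7/5 is a root, so (5z + 7) is a factor; dividing leaves 12z^3 − 115z^2 + 134z + 144.
Then z = 9/4 is a root, so (4z − 9) is a factor; dividing leaves 3z^2 − 22z − 16.
The remaining quadratic factors as (z − 8)(3z + 2).

(3z + 2)(4z − 9)(5z + 7)(z − 8)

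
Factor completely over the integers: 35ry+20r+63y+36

Group as (35ry+20r) + (63y+36) = 5r(7y+4) + 9(7y+4).
Both groups share the factor (7y+4).

(5r+9)(7y+4)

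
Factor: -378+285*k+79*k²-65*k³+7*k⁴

(7*k-9)*(k+2)*(k-3)*(k-7)

Among the possible rational roots, k = -2 is a root, so (k+2) is a factor; dividing leaves 7*k³-79*k²+237*k-189.
Then k = 9/7 is a root, giving the factor (7*k-9) and quotient k²-10*k+21.
The remaining quadratic factors as (k-3)(k-7).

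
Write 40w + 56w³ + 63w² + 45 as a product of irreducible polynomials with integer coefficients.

Group as (56w³ + 40w) + (63w² + 45) = 8w(7w² + 5) + 9(7w² + 5).
Both groups share the factor (7w² + 5).

(8w + 9)(7w² + 5)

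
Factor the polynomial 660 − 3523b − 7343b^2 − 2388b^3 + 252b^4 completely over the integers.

(6b + 11)(6b + 5)(7b − 1)(b − 12)

Among the possible rational roots, b = −11/6 is a root, giving the factor (6b + 11) and quotient 42b^3 − 475b^2 − 353b + 60.
Next, b = −5/6 is a root, so (6b + 5) divides it; the quotient is 7b^2 − 85b + 12.
The remaining quadratic factors as (7b − 1)(b − 12).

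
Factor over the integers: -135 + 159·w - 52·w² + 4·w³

By the rational root theorem, w = 5/2 is a root, so (2·w - 5) divides it; the quotient is 2·w² - 21·w + 27.
The remaining quadratic factors as (w - 9)(2·w - 3).

(2·w - 3)·(2·w - 5)·(w - 9)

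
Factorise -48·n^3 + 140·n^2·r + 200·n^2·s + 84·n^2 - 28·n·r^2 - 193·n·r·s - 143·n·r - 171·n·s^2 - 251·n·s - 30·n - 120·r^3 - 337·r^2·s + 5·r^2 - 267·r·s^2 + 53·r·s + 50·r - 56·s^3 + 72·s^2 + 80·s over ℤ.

-(3·n - 5·r - 8·s)·(4·n + 3·r + s - 2)·(4·n - 8·r - 7·s - 5)

Group: 4·n·(-12·n^2 + 44·n·r + 53·n·s + 15·n - 40·r^2 - 99·r·s - 25·r - 56·s^2 - 40·s) + (3·r + s - 2)·(-12·n^2 + 44·n·r + 53·n·s + 15·n - 40·r^2 - 99·r·s - 25·r - 56·s^2 - 40·s); both groups contain (-12·n^2 + 44·n·r + 53·n·s + 15·n - 40·r^2 - 99·r·s - 25·r - 56·s^2 - 40·s), so (4·n + 3·r + s - 2) is a factor with cofactor -12·n^2 + 44·n·r + 53·n·s + 15·n - 40·r^2 - 99·r·s - 25·r - 56·s^2 - 40·s.
The cofactor groups again: -12·n^2 + 44·n·r + 53·n·s + 15·n - 40·r^2 - 99·r·s - 25·r - 56·s^2 - 40·s = -4·n·(3·n - 5·r - 8·s) + (8·r + 7·s + 5)·(3·n - 5·r - 8·s); both groups contain (3·n - 5·r - 8·s), giving -(4·n - 8·r - 7·s - 5)·(3·n - 5·r - 8·s).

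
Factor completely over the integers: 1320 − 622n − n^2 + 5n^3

(5n − 11)(n + 12)(n − 10)

Trying the rational-root candidates, n = 10 is a root, so (n − 10) is a factor; dividing leaves 5n^2 + 49n − 132.
The remaining quadratic factors as (5n − 11)(n + 12).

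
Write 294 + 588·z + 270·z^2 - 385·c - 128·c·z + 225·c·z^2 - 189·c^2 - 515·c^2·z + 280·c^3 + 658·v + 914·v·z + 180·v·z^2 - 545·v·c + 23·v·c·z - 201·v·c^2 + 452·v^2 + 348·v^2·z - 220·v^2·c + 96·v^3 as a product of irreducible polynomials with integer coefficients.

Group: 3·v·(32·v^2 + 12·v·c + 20·v·z + 76·v - 35·c^2 + 25·c·z - 7·c + 30·z + 42) + (-8·c + 9·z + 7)·(32·v^2 + 12·v·c + 20·v·z + 76·v - 35·c^2 + 25·c·z - 7·c + 30·z + 42); both groups contain (32·v^2 + 12·v·c + 20·v·z + 76·v - 35·c^2 + 25·c·z - 7·c + 30·z + 42), so (3·v - 8·c + 9·z + 7) is a factor with cofactor 32·v^2 + 12·v·c + 20·v·z + 76·v - 35·c^2 + 25·c·z - 7·c + 30·z + 42.
The cofactor groups again: 32·v^2 + 12·v·c + 20·v·z + 76·v - 35·c^2 + 25·c·z - 7·c + 30·z + 42 = 4·v·(8·v - 7·c + 5·z + 7) + (5·c + 6)·(8·v - 7·c + 5·z + 7); both groups contain (8·v - 7·c + 5·z + 7), giving (4·v + 5·c + 6)·(8·v - 7·c + 5·z + 7).

(8·v - 7·c + 5·z + 7)·(3·v - 8·c + 9·z + 7)·(4·v + 5·c + 6)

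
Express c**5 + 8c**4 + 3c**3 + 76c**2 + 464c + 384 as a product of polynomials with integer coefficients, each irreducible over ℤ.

Trying the rational-root candidates, c = -3 is a root, giving the factor (c + 3) and quotient c**4 + 5c**3 - 12c**2 + 112c + 128.
Then c = -1 is a root, so (c + 1) divides it; the quotient is c**3 + 4c**2 - 16c + 128.
Continuing, c = -8 is a root, so (c + 8) is a factor; dividing leaves c**2 - 4c + 16.
The quadratic c**2 - 4c + 16 has discriminant -48 < 0 and is irreducible over ℤ.

(c + 1)(c + 3)(c + 8)(c**2 - 4c + 16)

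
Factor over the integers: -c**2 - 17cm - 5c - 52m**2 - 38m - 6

Group: -c(c + 13m + 3) + (-4m - 2)(c + 13m + 3); both groups contain (c + 13m + 3).

-(c + 13m + 3)(c + 4m + 2)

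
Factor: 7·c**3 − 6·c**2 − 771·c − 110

Among the possible rational roots, c = 11 is a root, so (c − 11) is a factor; dividing leaves 7·c**2 + 71·c + 10.
The remaining quadratic factors as (c + 10)(7·c + 1).

(7·c + 1)·(c + 10)·(c − 11)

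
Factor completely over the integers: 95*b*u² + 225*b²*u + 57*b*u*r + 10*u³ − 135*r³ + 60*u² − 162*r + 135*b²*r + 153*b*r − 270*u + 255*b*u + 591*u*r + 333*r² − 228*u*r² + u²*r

Group: 5*u*(45*b² + 19*b*u + 51*b + 2*u² − u*r + 12*u − 45*r² + 111*r − 54) + 3*r*(45*b² + 19*b*u + 51*b + 2*u² − u*r + 12*u − 45*r² + 111*r − 54); both groups contain (45*b² + 19*b*u + 51*b + 2*u² − u*r + 12*u − 45*r² + 111*r − 54), so (5*u + 3*r) is a factor with cofactor 45*b² + 19*b*u + 51*b + 2*u² − u*r + 12*u − 45*r² + 111*r − 54.
The cofactor groups again: 45*b² + 19*b*u + 51*b + 2*u² − u*r + 12*u − 45*r² + 111*r − 54 = 5*b*(9*b + 2*u + 9*r − 6) + (u − 5*r + 9)*(9*b + 2*u + 9*r − 6); both groups contain (9*b + 2*u + 9*r − 6), giving (5*b + u − 5*r + 9)*(9*b + 2*u + 9*r − 6).

(5*u + 3*r)*(5*b + u − 5*r + 9)*(9*b + 2*u + 9*r − 6)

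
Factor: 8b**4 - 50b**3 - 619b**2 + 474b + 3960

Trying the rational-root candidates, b = -6 is a root, so (b + 6) divides it; the quotient is 8b**3 - 98b**2 - 31b + 660.
Continuing, b = 11/4 is a root, giving the factor (4b - 11) and quotient 2b**2 - 19b - 60.
The remaining quadratic factors as (2b + 5)(b - 12).

(2b + 5)(4b - 11)(b + 6)(b - 12)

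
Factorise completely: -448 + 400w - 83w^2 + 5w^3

(5w - 8)(w - 7)(w - 8)

Trying the rational-root candidates, w = 8 is a root, so (w - 8) is a factor; dividing leaves 5w^2 - 43w + 56.
The remaining quadratic factors as (w - 7)(5w - 8).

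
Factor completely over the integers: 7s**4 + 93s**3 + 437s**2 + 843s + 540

Trying the rational-root candidates, s = -5 is a root, giving the factor (s + 5) and quotient 7s**3 + 58s**2 + 147s + 108.
Next, s = -3 is a root, giving the factor (s + 3) and quotient 7s**2 + 37s + 36.
The remaining quadratic factors as (s + 4)(7s + 9).

(7s + 9)(s + 3)(s + 4)(s + 5)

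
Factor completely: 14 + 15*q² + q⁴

Substitute u = q² to get a quadratic in u, then factor.
q² + 1 is irreducible over ℤ (sum of squares).
q² + 14 is irreducible over ℤ (always positive, so no real roots).

(q² + 1)*(q² + 14)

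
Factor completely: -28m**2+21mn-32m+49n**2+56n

Group: -7m(4m-7n) + (-7n-8)(4m-7n); both groups contain (4m-7n).

-(4m-7n)(7m+7n+8)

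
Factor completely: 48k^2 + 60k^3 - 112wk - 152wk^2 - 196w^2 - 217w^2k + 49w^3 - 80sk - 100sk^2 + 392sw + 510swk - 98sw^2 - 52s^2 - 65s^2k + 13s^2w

Group: w(13s^2 - 98sw + 20sk + 49w^2 + 28wk - 12k^2) + (-5k - 4)(13s^2 - 98sw + 20sk + 49w^2 + 28wk - 12k^2); both groups contain (13s^2 - 98sw + 20sk + 49w^2 + 28wk - 12k^2), so (w - 5k - 4) is a factor with cofactor 13s^2 - 98sw + 20sk + 49w^2 + 28wk - 12k^2.
The cofactor groups again: 13s^2 - 98sw + 20sk + 49w^2 + 28wk - 12k^2 = s(13s - 7w - 6k) + (-7w + 2k)(13s - 7w - 6k); both groups contain (13s - 7w - 6k), giving (s - 7w + 2k)(13s - 7w - 6k).

(w - 5k - 4)(13s - 7w - 6k)(s - 7w + 2k)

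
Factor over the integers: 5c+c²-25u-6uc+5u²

Group: 5u(u-c-5) - c(u-c-5); both groups contain (u-c-5).

(5u-c)(u-c-5)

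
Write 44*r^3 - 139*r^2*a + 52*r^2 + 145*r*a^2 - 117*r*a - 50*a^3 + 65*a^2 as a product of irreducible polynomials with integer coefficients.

(11*r - 10*a + 13)*(4*r - 5*a)*(r - a)

Group: 11*r*(4*r^2 - 9*r*a + 5*a^2) + (-10*a + 13)*(4*r^2 - 9*r*a + 5*a^2); both groups contain (4*r^2 - 9*r*a + 5*a^2), so (11*r - 10*a + 13) is a factor with cofactor 4*r^2 - 9*r*a + 5*a^2.
The cofactor groups again: 4*r^2 - 9*r*a + 5*a^2 = 4*r*(r - a) - 5*a*(r - a); both groups contain (r - a), giving (4*r - 5*a)*(r - a).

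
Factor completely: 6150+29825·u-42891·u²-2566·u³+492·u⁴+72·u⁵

(2·u-15)·(6·u+1)·(6·u-5)·(u²+15·u+82)

By the rational root theorem, u = 15/2 is a root, so (2·u-15) divides it; the quotient is 36·u⁴+516·u³+2587·u²-2043·u-410.
Continuing, u = 5/6 is a root, giving the factor (6·u-5) and quotient 6·u³+91·u²+507·u+82.
Next, u = -1/6 is a root, so (6·u+1) divides it; the quotient is u²+15·u+82.
The quadratic u²+15·u+82 has discriminant -103 < 0 and is irreducible over ℤ.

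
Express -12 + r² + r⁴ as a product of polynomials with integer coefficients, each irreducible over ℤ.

Substitute u = r² to get a quadratic in u, then factor.
r² - 3 is irreducible over ℤ (3 is not a perfect square).
r² + 4 is irreducible over ℤ (sum of squares).

(r² + 4)(r² - 3)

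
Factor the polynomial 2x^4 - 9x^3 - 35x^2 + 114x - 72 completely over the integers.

(2x - 3)(x + 4)(x - 1)(x - 6)

Testing divisors of the constant over divisors of the leading coefficient, x = 3/2 is a root, so (2x - 3) is a factor; dividing leaves x^3 - 3x^2 - 22x + 24.
Next, x = 1 is a root, so (x - 1) divides it; the quotient is x^2 - 2x - 24.
The remaining quadratic factors as (x + 4)(x - 6).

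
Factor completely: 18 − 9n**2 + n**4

(n**2 − 3)(n**2 − 6)

Substitute u = n**2 to get a quadratic in u, then factor.
n**2 − 3 is irreducible over ℤ (3 is not a perfect square).
n**2 − 6 is irreducible over ℤ (6 is not a perfect square).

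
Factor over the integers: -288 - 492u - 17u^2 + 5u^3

By the rational root theorem, u = -3/5 is a root, so (5u + 3) divides it; the quotient is u^2 - 4u - 96.
The remaining quadratic factors as (u + 8)(u - 12).

(5u + 3)(u + 8)(u - 12)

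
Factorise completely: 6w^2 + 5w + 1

Need a pair with product 6·1 = 6 and sum 5: that's 3 and 2.
Split the middle term: 6w^2 + 3w + 2w + 1 = 3w(2w + 1) + (2w + 1).

(2w + 1)(3w + 1)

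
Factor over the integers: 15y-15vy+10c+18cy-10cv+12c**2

(2c+3y)(6c-5v+5)

Group: 2c(6c-5v+5) + 3y(6c-5v+5); both groups contain (6c-5v+5).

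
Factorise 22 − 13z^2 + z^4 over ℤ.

Substitute u = z^2 to get a quadratic in u, then factor.
z^2 − 11 is irreducible over ℤ (11 is not a perfect square).
z^2 − 2 is irreducible over ℤ (2 is not a perfect square).

(z^2 − 11)(z^2 − 2)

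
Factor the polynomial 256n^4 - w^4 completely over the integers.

(4n + w)(4n - w)(16n^2 + w^2)

Write as (16n^2)² − (w^2)², then factor 16n^2 - w^2 once more.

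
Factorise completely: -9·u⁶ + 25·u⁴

Pull out the common factor u⁴, leaving -9·u² + 25.
Recognize a difference of squares with the parts 5 and 3·u.

-u⁴·(3·u + 5)·(3·u - 5)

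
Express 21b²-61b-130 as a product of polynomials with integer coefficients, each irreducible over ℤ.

Need a pair with product 21·(-130) = -2730 and sum -61: that's -91 and 30.
Split the middle term: 21b²-91b + 30b-130 = 7b(3b-13) + 10(3b-13).

(3b-13)(7b+10)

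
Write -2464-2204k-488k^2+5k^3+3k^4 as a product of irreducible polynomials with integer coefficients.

Among the possible rational roots, k = 14 is a root, so (k-14) is a factor; dividing leaves 3k^3+47k^2+170k+176.
Next, k = -8/3 is a root, so (3k+8) is a factor; dividing leaves k^2+13k+22.
The remaining quadratic factors as (k+2)(k+11).

(3k+8)(k+11)(k+2)(k-14)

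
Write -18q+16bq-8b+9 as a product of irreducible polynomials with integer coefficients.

Group as (16bq-8b) + (-18q+9) = 8b(2q-1) - 9(2q-1).
Both groups share the factor (2q-1).

(2q-1)(8b-9)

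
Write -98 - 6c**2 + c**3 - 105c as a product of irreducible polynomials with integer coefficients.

Testing divisors of the constant over divisors of the leading coefficient, c = -1 is a root, so (c + 1) is a factor; dividing leaves c**2 - 7c - 98.
The remaining quadratic factors as (c + 7)(c - 14).

(c + 1)(c + 7)(c - 14)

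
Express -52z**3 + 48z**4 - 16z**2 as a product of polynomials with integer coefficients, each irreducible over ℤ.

Pull out the common factor 4z**2, then factor the remaining trinomial.

4z**2(3z - 4)(4z + 1)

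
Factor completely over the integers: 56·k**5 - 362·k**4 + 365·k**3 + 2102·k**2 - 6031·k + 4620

(2·k - 7)·(4·k + 11)·(7·k - 12)·(k**2 - 4·k + 5)

Testing divisors of the constant over divisors of the leading coefficient, k = 7/2 is a root, so (2·k - 7) is a factor; dividing leaves 28·k**4 - 83·k**3 - 108·k**2 + 673·k - 660.
Then k = -11/4 is a root, so (4·k + 11) divides it; the quotient is 7·k**3 - 40·k**2 + 83·k - 60.
Continuing, k = 12/7 is a root, so (7·k - 12) divides it; the quotient is k**2 - 4·k + 5.
The quadratic k**2 - 4·k + 5 has discriminant -4 < 0 and is irreducible over ℤ.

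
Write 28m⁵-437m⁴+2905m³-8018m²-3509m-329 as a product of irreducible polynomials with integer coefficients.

(4m+1)(7m+1)(m-7)(m²-9m+47)

Among the possible rational roots, m = 7 is a root, giving the factor (m-7) and quotient 28m⁴-241m³+1218m²+508m+47.
Next, m = -1/4 is a root, so (4m+1) is a factor; dividing leaves 7m³-62m²+320m+47.
Next, m = -1/7 is a root, so (7m+1) is a factor; dividing leaves m²-9m+47.
The quadratic m²-9m+47 has discriminant -107 < 0 and is irreducible over ℤ.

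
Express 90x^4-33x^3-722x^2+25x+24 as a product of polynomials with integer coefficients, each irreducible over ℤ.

(3x+8)(5x-1)(6x+1)(x-3)

Trying the rational-root candidates, x = -8/3 is a root, so (3x+8) divides it; the quotient is 30x^3-91x^2+2x+3.
Continuing, x = 1/5 is a root, so (5x-1) is a factor; dividing leaves 6x^2-17x-3.
The remaining quadratic factors as (6x+1)(x-3).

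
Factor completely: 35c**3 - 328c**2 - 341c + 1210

By the rational root theorem, c = 11/7 is a root, so (7c - 11) divides it; the quotient is 5c**2 - 39c - 110.
The remaining quadratic factors as (c - 10)(5c + 11).

(5c + 11)(7c - 11)(c - 10)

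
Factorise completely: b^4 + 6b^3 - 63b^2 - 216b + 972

(b + 6)(b + 9)(b - 3)(b - 6)

By the rational root theorem, b = 3 is a root, so (b - 3) is a factor; dividing leaves b^3 + 9b^2 - 36b - 324.
Continuing, b = 6 is a root, so (b - 6) is a factor; dividing leaves b^2 + 15b + 54.
The remaining quadratic factors as (b + 9)(b + 6).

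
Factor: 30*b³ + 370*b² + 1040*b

10*b*(3*b + 13)*(b + 8)

Pull out the common factor 10*b, then factor the remaining trinomial.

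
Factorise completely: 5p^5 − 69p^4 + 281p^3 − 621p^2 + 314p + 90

(5p + 1)(p − 1)(p − 9)(p^2 − 4p + 10)

Among the possible rational roots, p = −1/5 is a root, so (5p + 1) divides it; the quotient is p^4 − 14p^3 + 59p^2 − 136p + 90.
Continuing, p = 1 is a root, so (p − 1) is a factor; dividing leaves p^3 − 13p^2 + 46p − 90.
Then p = 9 is a root, so (p − 9) is a factor; dividing leaves p^2 − 4p + 10.
The quadratic p^2 − 4p + 10 has discriminant −24 < 0 and is irreducible over ℤ.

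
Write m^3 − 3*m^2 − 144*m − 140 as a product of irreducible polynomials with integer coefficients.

(m + 1)*(m + 10)*(m − 14)

Trying the rational-root candidates, m = −10 is a root, so (m + 10) is a factor; dividing leaves m^2 − 13*m − 14.
The remaining quadratic factors as (m − 14)(m + 1).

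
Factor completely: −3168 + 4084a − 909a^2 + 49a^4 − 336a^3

(7a − 11)(7a − 9)(a + 4)(a − 8)

By the rational root theorem, a = 11/7 is a root, so (7a − 11) is a factor; dividing leaves 7a^3 − 37a^2 − 188a + 288.
Continuing, a = −4 is a root, so (a + 4) divides it; the quotient is 7a^2 − 65a + 72.
The remaining quadratic factors as (7a − 9)(a − 8).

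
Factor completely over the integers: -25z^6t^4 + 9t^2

-t^2(5z^3t + 3)(5z^3t - 3)

Factor out t^2 first: what remains is -25z^6t^2 + 9.
Recognize a difference of squares with the parts 3 and 5z^3t.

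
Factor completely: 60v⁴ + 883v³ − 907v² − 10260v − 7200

Among the possible rational roots, v = 15/4 is a root, so (4v − 15) is a factor; dividing leaves 15v³ + 277v² + 812v + 480.
Continuing, v = −8/3 is a root, so (3v + 8) is a factor; dividing leaves 5v² + 79v + 60.
The remaining quadratic factors as (v + 15)(5v + 4).

(3v + 8)(4v − 15)(5v + 4)(v + 15)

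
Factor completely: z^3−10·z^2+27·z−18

Among the possible rational roots, z = 6 is a root, so (z−6) divides it; the quotient is z^2−4·z+3.
The remaining quadratic factors as (z−1)(z−3).

(z−1)·(z−3)·(z−6)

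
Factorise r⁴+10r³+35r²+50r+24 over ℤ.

Testing divisors of the constant over divisors of the leading coefficient, r = −1 is a root, so (r+1) is a factor; dividing leaves r³+9r²+26r+24.
Then r = −3 is a root, so (r+3) divides it; the quotient is r²+6r+8.
The remaining quadratic factors as (r+4)(r+2).

(r+1)(r+2)(r+3)(r+4)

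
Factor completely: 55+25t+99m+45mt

(5t+11)(9m+5)

Group as (45mt+99m) + (25t+55) = 9m(5t+11) + 5(5t+11).
Both groups share the factor (5t+11).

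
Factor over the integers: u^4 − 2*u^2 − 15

(u^2 + 3)*(u^2 − 5)

Substitute w = u^2 to get a quadratic in w, then factor.
u^2 + 3 is irreducible over ℤ (always positive, so no real roots).
u^2 − 5 is irreducible over ℤ (5 is not a perfect square).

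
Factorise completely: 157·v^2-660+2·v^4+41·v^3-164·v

Among the possible rational roots, v = -15 is a root, so (v+15) is a factor; dividing leaves 2·v^3+11·v^2-8·v-44.
Then v = -2 is a root, giving the factor (v+2) and quotient 2·v^2+7·v-22.
The remaining quadratic factors as (v-2)(2·v+11).

(2·v+11)·(v+15)·(v+2)·(v-2)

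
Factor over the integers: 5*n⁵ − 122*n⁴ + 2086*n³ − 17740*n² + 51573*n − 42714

Trying the rational-root candidates, n = 9 is a root, so (n − 9) is a factor; dividing leaves 5*n⁴ − 77*n³ + 1393*n² − 5203*n + 4746.
Next, n = 7/5 is a root, so (5*n − 7) is a factor; dividing leaves n³ − 14*n² + 259*n − 678.
Then n = 3 is a root, so (n − 3) is a factor; dividing leaves n² − 11*n + 226.
The quadratic n² − 11*n + 226 has discriminant −783 < 0 and is irreducible over ℤ.

(5*n − 7)*(n − 3)*(n − 9)*(n² − 11*n + 226)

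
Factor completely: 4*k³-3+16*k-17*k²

(4*k-1)*(k-1)*(k-3)

Testing divisors of the constant over divisors of the leading coefficient, k = 1/4 is a root, giving the factor (4*k-1) and quotient k²-4*k+3.
The remaining quadratic factors as (k-1)(k-3).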